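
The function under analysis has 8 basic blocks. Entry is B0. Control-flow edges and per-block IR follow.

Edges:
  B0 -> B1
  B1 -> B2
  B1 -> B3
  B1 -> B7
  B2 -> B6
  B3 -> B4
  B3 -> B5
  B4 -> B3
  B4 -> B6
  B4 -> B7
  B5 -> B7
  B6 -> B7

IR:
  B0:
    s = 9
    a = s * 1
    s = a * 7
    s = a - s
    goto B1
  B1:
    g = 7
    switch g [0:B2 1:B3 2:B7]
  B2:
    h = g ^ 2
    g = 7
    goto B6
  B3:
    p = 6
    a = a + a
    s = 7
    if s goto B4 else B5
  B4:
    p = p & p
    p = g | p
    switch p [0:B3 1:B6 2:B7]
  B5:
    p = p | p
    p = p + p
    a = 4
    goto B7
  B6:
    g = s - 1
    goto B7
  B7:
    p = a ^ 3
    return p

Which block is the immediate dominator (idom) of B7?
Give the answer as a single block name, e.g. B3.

Answer: B1

Working:
idom tree: B1←B0 B2←B1 B3←B1 B4←B3 B5←B3 B6←B1 B7←B1
Dom at joins:
  B3: preds {B1,B4}: {B0,B1} ∩ {B0,B1,B3,B4} = {B0,B1}; idom=B1
  B6: preds {B2,B4}: {B0,B1,B2} ∩ {B0,B1,B3,B4} = {B0,B1}; idom=B1
  B7: preds {B1,B4,B5,B6}: {B0,B1} ∩ {B0,B1,B3,B4} ∩ {B0,B1,B3,B5} ∩ {B0,B1,B6} = {B0,B1}; idom=B1

idom(B7) = B1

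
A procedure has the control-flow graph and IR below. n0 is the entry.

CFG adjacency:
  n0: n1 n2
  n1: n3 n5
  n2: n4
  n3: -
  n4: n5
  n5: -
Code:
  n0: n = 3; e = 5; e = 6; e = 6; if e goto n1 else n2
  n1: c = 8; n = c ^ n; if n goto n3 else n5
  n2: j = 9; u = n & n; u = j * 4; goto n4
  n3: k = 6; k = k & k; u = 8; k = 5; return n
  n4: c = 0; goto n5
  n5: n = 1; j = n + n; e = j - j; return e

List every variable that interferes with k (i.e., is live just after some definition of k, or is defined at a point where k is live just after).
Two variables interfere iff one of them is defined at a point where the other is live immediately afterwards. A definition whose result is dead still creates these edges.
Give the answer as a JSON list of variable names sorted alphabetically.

def/use:
  n0 def {e,n} use ∅
  n1 def {c,n} use {n}
  n2 def {j,u} use {n}
  n3 def {k,u} use {n}
  n4 def {c} use ∅
  n5 def {e,j,n} use ∅

Backward fixpoint:
  n0: in=∅ out={n}
  n1: in={n} out={n}
  n2: in={n} out=∅
  n3: in={n} out=∅
  n4: in=∅ out=∅
  n5: in=∅ out=∅

Interference:
  c↔{n}
  e↔{n}
  j↔{n,u}
  k↔{n}
  n↔{c,e,j,k,u}
  u↔{j,n}

N(k) = ["n"]

Answer: ["n"]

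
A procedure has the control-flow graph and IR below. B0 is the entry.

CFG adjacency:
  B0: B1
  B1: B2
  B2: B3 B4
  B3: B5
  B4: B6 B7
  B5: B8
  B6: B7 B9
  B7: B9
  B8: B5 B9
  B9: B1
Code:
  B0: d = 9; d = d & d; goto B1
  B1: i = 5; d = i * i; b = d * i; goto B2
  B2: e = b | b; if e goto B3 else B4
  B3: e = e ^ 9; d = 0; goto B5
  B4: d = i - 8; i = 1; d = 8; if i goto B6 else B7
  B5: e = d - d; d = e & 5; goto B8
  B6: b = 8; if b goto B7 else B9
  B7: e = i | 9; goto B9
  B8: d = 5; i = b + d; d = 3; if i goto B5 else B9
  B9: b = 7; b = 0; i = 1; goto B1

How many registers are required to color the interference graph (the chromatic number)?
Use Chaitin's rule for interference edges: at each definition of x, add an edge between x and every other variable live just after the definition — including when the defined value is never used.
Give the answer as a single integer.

Answer: 3

Derivation:
def/use:
  B0: def={d} ue=∅
  B1: def={b,d,i} ue=∅
  B2: def={e} ue={b}
  B3: def={d,e} ue={e}
  B4: def={d,i} ue={i}
  B5: def={d,e} ue={d}
  B6: def={b} ue=∅
  B7: def={e} ue={i}
  B8: def={d,i} ue={b}
  B9: def={b,i} ue=∅

Liveness:
  B0 li=∅ lo=∅
  B1 li=∅ lo={b,i}
  B2 li={b,i} lo={b,e,i}
  B3 li={b,e} lo={b,d}
  B4 li={i} lo={i}
  B5 li={b,d} lo={b}
  B6 li={i} lo={i}
  B7 li={i} lo=∅
  B8 li={b} lo={b,d}
  B9 li=∅ lo=∅

Conflict graph:
  b: {d,e,i}
  d: {b,i}
  e: {b,i}
  i: {b,d,e}

Registers:
  lower bound: {b,d,i} mutually conflict ⇒ χ ≥ 3
  3-colouring: R0={b}  R1={i}  R2={d,e}
  χ = 3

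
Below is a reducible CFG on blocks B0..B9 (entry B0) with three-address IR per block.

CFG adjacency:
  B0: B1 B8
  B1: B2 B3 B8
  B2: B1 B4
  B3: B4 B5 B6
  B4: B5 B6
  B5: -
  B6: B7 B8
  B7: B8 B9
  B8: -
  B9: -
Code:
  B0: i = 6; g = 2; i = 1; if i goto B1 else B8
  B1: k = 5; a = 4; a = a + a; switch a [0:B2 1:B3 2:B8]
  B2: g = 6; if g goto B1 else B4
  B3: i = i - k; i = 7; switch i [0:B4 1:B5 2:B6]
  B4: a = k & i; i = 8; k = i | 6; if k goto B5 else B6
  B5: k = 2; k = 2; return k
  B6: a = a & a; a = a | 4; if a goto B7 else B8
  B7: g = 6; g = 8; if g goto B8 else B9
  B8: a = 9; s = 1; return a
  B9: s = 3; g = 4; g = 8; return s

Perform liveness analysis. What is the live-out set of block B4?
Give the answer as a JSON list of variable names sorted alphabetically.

Answer: ["a"]

Working:
Per-block:
  B0: def={g,i} ue=∅
  B1: def={a,k} ue=∅
  B2: def={g} ue=∅
  B3: def={i} ue={i,k}
  B4: def={a,i,k} ue={i,k}
  B5: def={k} ue=∅
  B6: def={a} ue={a}
  B7: def={g} ue=∅
  B8: def={a,s} ue=∅
  B9: def={g,s} ue=∅

Liveness:
  live B0: ∅→{i}
  live B1: {i}→{a,i,k}
  live B2: {i,k}→{i,k}
  live B3: {a,i,k}→{a,i,k}
  live B4: {i,k}→{a}
  live B5: ∅→∅
  live B6: {a}→∅
  live B7: ∅→∅
  live B8: ∅→∅
  live B9: ∅→∅

live-out(B4) = ["a"]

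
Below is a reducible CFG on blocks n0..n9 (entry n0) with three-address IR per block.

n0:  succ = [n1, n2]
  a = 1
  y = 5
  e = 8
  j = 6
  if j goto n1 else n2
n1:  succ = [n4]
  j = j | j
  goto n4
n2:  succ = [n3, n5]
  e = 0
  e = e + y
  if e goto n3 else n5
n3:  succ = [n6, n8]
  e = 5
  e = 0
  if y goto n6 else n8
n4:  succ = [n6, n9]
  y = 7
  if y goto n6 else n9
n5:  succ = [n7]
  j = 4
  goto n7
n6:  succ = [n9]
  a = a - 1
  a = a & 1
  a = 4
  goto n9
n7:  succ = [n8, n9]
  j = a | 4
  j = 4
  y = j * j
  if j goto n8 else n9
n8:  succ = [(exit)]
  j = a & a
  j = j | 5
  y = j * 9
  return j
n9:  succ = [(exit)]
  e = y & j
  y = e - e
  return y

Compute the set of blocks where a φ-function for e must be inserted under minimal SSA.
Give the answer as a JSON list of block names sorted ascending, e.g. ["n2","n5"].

Answer: ["n6", "n8", "n9"]

Derivation:
idom tree: n1←n0 n2←n0 n3←n2 n4←n1 n5←n2 n6←n0 n7←n5 n8←n2 n9←n0
Dom at joins:
  n6: preds {n3,n4}: {n0,n2,n3} ∩ {n0,n1,n4} = {n0}; idom=n0
  n8: preds {n3,n7}: {n0,n2,n3} ∩ {n0,n2,n5,n7} = {n0,n2}; idom=n2
  n9: preds {n4,n6,n7}: {n0,n1,n4} ∩ {n0,n6} ∩ {n0,n2,n5,n7} = {n0}; idom=n0

DF derivation:
  join n6 pred n3: n3→n2 stop@n0
  join n6 pred n4: n4→n1 stop@n0
  join n8 pred n3: n3 stop@n2
  join n8 pred n7: n7→n5 stop@n2
  join n9 pred n4: n4→n1 stop@n0
  join n9 pred n6: n6 stop@n0
  join n9 pred n7: n7→n5→n2 stop@n0
  n0: DF=∅
  n1: DF={n6,n9}
  n2: DF={n6,n9}
  n3: DF={n6,n8}
  n4: DF={n6,n9}
  n5: DF={n8,n9}
  n6: DF={n9}
  n7: DF={n8,n9}
  n8: DF=∅
  n9: DF=∅

φ for e: defs {n0,n2,n3,n9}
  DF⁺ = {n6,n8,n9}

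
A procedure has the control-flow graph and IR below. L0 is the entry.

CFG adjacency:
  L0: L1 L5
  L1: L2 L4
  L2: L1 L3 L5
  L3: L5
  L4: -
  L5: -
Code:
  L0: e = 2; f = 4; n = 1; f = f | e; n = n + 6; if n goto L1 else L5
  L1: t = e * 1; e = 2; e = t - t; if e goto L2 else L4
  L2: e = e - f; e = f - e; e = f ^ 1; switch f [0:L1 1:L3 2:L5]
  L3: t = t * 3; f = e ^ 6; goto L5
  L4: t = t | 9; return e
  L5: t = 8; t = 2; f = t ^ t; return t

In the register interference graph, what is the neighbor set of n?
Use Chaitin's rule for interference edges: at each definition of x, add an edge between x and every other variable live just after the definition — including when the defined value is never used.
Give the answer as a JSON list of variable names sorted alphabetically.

def/use:
  L0 def {e,f,n} use ∅
  L1 def {e,t} use {e}
  L2 def {e} use {e,f}
  L3 def {f,t} use {e,t}
  L4 def {t} use {e,t}
  L5 def {f,t} use ∅

Backward fixpoint:
  L0: in=∅ out={e,f}
  L1: in={e,f} out={e,f,t}
  L2: in={e,f,t} out={e,f,t}
  L3: in={e,t} out=∅
  L4: in={e,t} out=∅
  L5: in=∅ out=∅

Interfere edges:
  e: {f,n,t}
  f: {e,n,t}
  n: {e,f}
  t: {e,f}

N(n) = ["e", "f"]

Answer: ["e", "f"]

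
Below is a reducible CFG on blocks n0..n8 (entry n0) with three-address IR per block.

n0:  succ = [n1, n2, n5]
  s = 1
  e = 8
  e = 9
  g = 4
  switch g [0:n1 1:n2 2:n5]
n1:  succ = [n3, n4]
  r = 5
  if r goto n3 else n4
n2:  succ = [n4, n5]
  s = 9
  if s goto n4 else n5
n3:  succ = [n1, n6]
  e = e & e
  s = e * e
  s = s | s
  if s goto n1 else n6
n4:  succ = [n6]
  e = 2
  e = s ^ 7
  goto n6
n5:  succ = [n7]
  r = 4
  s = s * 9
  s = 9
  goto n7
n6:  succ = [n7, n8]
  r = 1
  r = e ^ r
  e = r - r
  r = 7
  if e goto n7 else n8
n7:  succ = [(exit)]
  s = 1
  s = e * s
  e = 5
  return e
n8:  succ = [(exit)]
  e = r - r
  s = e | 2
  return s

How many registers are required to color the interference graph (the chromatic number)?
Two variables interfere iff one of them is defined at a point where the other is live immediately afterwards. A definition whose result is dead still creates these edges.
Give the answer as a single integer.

Answer: 3

Working:
Block summaries:
  n0 def {e,g,s} use ∅
  n1 def {r} use ∅
  n2 def {s} use ∅
  n3 def {e,s} use {e}
  n4 def {e} use {s}
  n5 def {r,s} use {s}
  n6 def {e,r} use {e}
  n7 def {e,s} use {e}
  n8 def {e,s} use {r}

Live sets:
  live n0: ∅→{e,s}
  live n1: {e,s}→{e,s}
  live n2: {e}→{e,s}
  live n3: {e}→{e,s}
  live n4: {s}→{e}
  live n5: {e,s}→{e}
  live n6: {e}→{e,r}
  live n7: {e}→∅
  live n8: {r}→∅

Interfere edges:
  e — {g,r,s}
  g — {e,s}
  r — {e,s}
  s — {e,g,r}

Chromatic number:
  lower bound: {e,g,s} mutually conflict ⇒ χ ≥ 3
  3-colouring: r0={e}  r1={s}  r2={g,r}
  χ = 3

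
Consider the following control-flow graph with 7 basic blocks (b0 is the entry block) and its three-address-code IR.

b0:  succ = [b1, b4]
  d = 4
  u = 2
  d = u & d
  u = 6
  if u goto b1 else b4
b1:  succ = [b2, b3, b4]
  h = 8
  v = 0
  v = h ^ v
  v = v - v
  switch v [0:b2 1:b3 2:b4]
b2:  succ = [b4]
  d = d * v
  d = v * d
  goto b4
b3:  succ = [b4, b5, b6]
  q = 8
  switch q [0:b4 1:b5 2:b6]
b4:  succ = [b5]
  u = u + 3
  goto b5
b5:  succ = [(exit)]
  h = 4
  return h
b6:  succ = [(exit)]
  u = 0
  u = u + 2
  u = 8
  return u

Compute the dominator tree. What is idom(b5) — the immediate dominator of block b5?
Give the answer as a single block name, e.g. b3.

idom tree: b1←b0 b2←b1 b3←b1 b4←b0 b5←b0 b6←b3
Dom at joins:
  b4: preds {b0,b1,b2,b3}: {b0} ∩ {b0,b1} ∩ {b0,b1,b2} ∩ {b0,b1,b3} = {b0}; idom=b0
  b5: preds {b3,b4}: {b0,b1,b3} ∩ {b0,b4} = {b0}; idom=b0

idom(b5) = b0

Answer: b0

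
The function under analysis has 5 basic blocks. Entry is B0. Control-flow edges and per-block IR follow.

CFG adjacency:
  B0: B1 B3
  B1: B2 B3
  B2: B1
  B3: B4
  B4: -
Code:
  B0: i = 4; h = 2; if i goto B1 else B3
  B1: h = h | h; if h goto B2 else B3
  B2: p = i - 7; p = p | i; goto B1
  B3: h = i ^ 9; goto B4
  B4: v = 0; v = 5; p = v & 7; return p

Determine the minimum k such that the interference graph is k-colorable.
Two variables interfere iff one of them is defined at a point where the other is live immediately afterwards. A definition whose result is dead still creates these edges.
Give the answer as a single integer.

Answer: 3

Derivation:
Block summaries:
  B0: def={h,i} ue=∅
  B1: def={h} ue={h}
  B2: def={p} ue={i}
  B3: def={h} ue={i}
  B4: def={p,v} ue=∅

Liveness:
  B0: in=∅ out={h,i}
  B1: in={h,i} out={h,i}
  B2: in={h,i} out={h,i}
  B3: in={i} out=∅
  B4: in=∅ out=∅

Interfere edges:
  h↔{i,p}
  i↔{h,p}
  p↔{h,i}
  v↔∅

Registers:
  clique {h,i,p} ⇒ need ≥ 3
  3-colouring: c0={h,v}  c1={i}  c2={p}
  χ = 3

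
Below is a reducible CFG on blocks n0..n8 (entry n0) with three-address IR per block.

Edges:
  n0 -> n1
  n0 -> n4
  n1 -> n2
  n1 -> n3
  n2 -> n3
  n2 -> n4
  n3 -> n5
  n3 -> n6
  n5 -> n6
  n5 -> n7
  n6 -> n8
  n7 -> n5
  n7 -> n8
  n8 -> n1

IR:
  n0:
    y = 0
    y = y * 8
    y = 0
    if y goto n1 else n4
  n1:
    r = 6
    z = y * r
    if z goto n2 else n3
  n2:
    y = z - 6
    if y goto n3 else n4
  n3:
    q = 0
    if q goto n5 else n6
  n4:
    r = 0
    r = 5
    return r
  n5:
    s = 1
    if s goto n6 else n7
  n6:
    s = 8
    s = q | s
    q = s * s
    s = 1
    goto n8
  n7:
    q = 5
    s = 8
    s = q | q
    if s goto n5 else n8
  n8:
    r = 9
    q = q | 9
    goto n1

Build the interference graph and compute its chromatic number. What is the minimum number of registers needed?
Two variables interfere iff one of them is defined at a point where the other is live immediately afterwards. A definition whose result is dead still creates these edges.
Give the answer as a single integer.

Per-block:
  n0: def={y} ue=∅
  n1: def={r,z} ue={y}
  n2: def={y} ue={z}
  n3: def={q} ue=∅
  n4: def={r} ue=∅
  n5: def={s} ue=∅
  n6: def={q,s} ue={q}
  n7: def={q,s} ue=∅
  n8: def={q,r} ue={q}

Liveness:
  live n0: ∅→{y}
  live n1: {y}→{y,z}
  live n2: {z}→{y}
  live n3: {y}→{q,y}
  live n4: ∅→∅
  live n5: {q,y}→{q,y}
  live n6: {q,y}→{q,y}
  live n7: {y}→{q,y}
  live n8: {q,y}→{y}

Conflict graph:
  q↔{r,s,y}
  r↔{q,y}
  s↔{q,y}
  y↔{q,r,s,z}
  z↔{y}

Registers:
  lower bound: {q,r,y} mutually conflict ⇒ χ ≥ 3
  assign q→r1 r→r2 s→r2 y→r0 z→r1 — no edge inside a register ⇒ χ ≤ 3
  χ = 3

Answer: 3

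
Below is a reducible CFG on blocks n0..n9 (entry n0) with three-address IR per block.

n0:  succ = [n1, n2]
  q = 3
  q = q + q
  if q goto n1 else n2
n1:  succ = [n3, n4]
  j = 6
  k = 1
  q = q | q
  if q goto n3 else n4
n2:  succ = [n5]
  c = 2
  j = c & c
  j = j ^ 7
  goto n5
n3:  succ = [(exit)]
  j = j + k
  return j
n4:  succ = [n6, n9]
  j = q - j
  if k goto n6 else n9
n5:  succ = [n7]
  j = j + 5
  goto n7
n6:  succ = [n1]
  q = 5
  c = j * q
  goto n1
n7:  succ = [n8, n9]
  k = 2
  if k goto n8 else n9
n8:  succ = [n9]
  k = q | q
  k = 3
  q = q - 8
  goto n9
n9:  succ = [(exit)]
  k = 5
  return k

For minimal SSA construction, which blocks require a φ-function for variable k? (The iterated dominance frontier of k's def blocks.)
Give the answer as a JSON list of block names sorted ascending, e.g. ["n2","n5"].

Answer: ["n1", "n9"]

Derivation:
idom tree: n1←n0 n2←n0 n3←n1 n4←n1 n5←n2 n6←n4 n7←n5 n8←n7 n9←n0
Dom at joins:
  n1: preds {n0,n6}: {n0} ∩ {n0,n1,n4,n6} = {n0}; idom=n0
  n9: preds {n4,n7,n8}: {n0,n1,n4} ∩ {n0,n2,n5,n7} ∩ {n0,n2,n5,n7,n8} = {n0}; idom=n0

DF walk-up:
  join n1 pred n0: · stop@n0
  join n1 pred n6: n6→n4→n1 stop@n0
  join n9 pred n4: n4→n1 stop@n0
  join n9 pred n7: n7→n5→n2 stop@n0
  join n9 pred n8: n8→n7→n5→n2 stop@n0
  n0 → ∅
  n1 → {n1,n9}
  n2 → {n9}
  n3 → ∅
  n4 → {n1,n9}
  n5 → {n9}
  n6 → {n1}
  n7 → {n9}
  n8 → {n9}
  n9 → ∅

φ for k: defs {n1,n7,n8,n9}
  DF⁺ = {n1,n9}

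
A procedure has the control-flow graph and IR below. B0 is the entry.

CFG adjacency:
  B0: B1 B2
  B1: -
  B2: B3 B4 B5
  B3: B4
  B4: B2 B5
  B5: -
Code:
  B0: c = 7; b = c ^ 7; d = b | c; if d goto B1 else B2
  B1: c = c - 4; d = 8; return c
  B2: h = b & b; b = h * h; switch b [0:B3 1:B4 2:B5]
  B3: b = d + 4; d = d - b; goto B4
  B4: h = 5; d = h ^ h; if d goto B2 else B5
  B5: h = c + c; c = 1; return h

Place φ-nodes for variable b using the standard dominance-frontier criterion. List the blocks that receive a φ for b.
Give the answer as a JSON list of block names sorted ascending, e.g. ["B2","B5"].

Answer: ["B2", "B4", "B5"]

Working:
idom tree: B1←B0 B2←B0 B3←B2 B4←B2 B5←B2
Dom∩ at merges:
  B2: preds {B0,B4}: {B0} ∩ {B0,B2,B4} = {B0}; idom=B0
  B4: preds {B2,B3}: {B0,B2} ∩ {B0,B2,B3} = {B0,B2}; idom=B2
  B5: preds {B2,B4}: {B0,B2} ∩ {B0,B2,B4} = {B0,B2}; idom=B2

Frontier:
  join B2 pred B0: · stop@B0
  join B2 pred B4: B4→B2 stop@B0
  join B4 pred B2: · stop@B2
  join B4 pred B3: B3 stop@B2
  join B5 pred B2: · stop@B2
  join B5 pred B4: B4 stop@B2
  B0: DF=∅
  B1: DF=∅
  B2: DF={B2}
  B3: DF={B4}
  B4: DF={B2,B5}
  B5: DF=∅

φ for b: defs {B0,B2,B3}
  DF⁺ = {B2,B4,B5}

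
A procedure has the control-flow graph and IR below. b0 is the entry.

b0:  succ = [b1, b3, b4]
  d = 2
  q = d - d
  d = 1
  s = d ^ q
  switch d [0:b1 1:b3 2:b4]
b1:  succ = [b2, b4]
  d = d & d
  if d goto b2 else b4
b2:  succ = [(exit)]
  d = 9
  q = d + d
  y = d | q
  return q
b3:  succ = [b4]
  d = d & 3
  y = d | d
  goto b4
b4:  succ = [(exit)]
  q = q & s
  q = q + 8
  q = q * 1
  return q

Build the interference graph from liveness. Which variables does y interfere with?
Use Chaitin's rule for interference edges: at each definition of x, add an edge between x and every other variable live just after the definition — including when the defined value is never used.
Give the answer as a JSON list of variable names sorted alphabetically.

Answer: ["q", "s"]

Derivation:
Block summaries:
  b0 def {d,q,s} use ∅
  b1 def {d} use {d}
  b2 def {d,q,y} use ∅
  b3 def {d,y} use {d}
  b4 def {q} use {q,s}

Backward fixpoint:
  b0 li=∅ lo={d,q,s}
  b1 li={d,q,s} lo={q,s}
  b2 li=∅ lo=∅
  b3 li={d,q,s} lo={q,s}
  b4 li={q,s} lo=∅

Interference:
  d↔{q,s}
  q↔{d,s,y}
  s↔{d,q,y}
  y↔{q,s}

N(y) = ["q", "s"]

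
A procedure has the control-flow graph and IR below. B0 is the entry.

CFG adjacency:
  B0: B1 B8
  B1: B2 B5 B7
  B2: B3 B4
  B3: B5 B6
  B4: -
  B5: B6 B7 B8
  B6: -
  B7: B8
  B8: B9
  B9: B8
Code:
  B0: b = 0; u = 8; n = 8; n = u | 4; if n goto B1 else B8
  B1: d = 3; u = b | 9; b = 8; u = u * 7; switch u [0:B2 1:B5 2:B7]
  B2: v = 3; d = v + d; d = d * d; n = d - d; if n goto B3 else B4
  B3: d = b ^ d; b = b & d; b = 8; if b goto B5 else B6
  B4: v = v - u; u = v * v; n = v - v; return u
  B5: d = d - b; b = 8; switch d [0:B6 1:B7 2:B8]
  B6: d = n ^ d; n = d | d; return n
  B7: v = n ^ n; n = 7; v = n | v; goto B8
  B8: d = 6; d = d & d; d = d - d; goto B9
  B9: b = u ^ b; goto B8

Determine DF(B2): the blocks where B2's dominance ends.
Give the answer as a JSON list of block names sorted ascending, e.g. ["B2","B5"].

Answer: ["B5", "B6"]

Analysis:
idom tree: B1←B0 B2←B1 B3←B2 B4←B2 B5←B1 B6←B1 B7←B1 B8←B0 B9←B8
Join-block Dom:
  B5: preds {B1,B3}: {B0,B1} ∩ {B0,B1,B2,B3} = {B0,B1}; idom=B1
  B6: preds {B3,B5}: {B0,B1,B2,B3} ∩ {B0,B1,B5} = {B0,B1}; idom=B1
  B7: preds {B1,B5}: {B0,B1} ∩ {B0,B1,B5} = {B0,B1}; idom=B1
  B8: preds {B0,B5,B7,B9}: {B0} ∩ {B0,B1,B5} ∩ {B0,B1,B7} ∩ {B0,B8,B9} = {B0}; idom=B0

Frontier:
  join B5 pred B1: · stop@B1
  join B5 pred B3: B3→B2 stop@B1
  join B6 pred B3: B3→B2 stop@B1
  join B6 pred B5: B5 stop@B1
  join B7 pred B1: · stop@B1
  join B7 pred B5: B5 stop@B1
  join B8 pred B0: · stop@B0
  join B8 pred B5: B5→B1 stop@B0
  join B8 pred B7: B7→B1 stop@B0
  join B8 pred B9: B9→B8 stop@B0
  B0 → ∅
  B1 → {B8}
  B2 → {B5,B6}
  B3 → {B5,B6}
  B4 → ∅
  B5 → {B6,B7,B8}
  B6 → ∅
  B7 → {B8}
  B8 → {B8}
  B9 → {B8}

DF(B2) = ["B5", "B6"]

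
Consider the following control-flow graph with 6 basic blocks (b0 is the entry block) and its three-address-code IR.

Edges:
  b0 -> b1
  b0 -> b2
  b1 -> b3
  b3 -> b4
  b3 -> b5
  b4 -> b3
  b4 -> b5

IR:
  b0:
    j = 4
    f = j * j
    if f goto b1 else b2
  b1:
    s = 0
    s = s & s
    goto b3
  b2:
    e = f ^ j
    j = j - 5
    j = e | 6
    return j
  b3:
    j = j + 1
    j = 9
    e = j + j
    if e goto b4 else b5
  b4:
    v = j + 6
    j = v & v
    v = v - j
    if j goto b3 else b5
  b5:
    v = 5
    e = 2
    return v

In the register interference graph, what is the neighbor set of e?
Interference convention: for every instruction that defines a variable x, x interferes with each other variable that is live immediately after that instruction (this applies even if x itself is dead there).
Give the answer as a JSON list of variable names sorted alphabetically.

Answer: ["j", "v"]

Derivation:
Per-block:
  b0: {f,j} / ∅
  b1: {s} / ∅
  b2: {e,j} / {f,j}
  b3: {e,j} / {j}
  b4: {j,v} / {j}
  b5: {e,v} / ∅

Liveness:
  b0 li=∅ lo={f,j}
  b1 li={j} lo={j}
  b2 li={f,j} lo=∅
  b3 li={j} lo={j}
  b4 li={j} lo={j}
  b5 li=∅ lo=∅

Interfere edges:
  e — {j,v}
  f — {j}
  j — {e,f,s,v}
  s — {j}
  v — {e,j}

N(e) = ["j", "v"]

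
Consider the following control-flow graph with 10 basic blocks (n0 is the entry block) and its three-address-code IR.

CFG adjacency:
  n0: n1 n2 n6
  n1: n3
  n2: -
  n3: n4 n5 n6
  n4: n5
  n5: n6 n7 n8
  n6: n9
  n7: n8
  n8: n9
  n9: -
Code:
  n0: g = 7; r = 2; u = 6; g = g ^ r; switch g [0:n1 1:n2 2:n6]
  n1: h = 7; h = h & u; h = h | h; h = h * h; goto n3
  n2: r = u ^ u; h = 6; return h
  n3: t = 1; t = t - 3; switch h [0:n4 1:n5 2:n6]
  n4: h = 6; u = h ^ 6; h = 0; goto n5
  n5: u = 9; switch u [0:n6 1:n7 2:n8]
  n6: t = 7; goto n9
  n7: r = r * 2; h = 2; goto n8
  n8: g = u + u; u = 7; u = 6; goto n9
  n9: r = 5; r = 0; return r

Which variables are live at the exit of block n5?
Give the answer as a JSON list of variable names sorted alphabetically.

Block summaries:
  n0: {g,r,u} / ∅
  n1: {h} / {u}
  n2: {h,r} / {u}
  n3: {t} / {h}
  n4: {h,u} / ∅
  n5: {u} / ∅
  n6: {t} / ∅
  n7: {h,r} / {r}
  n8: {g,u} / {u}
  n9: {r} / ∅

Liveness:
  live n0: ∅→{r,u}
  live n1: {r,u}→{h,r}
  live n2: {u}→∅
  live n3: {h,r}→{r}
  live n4: {r}→{r}
  live n5: {r}→{r,u}
  live n6: ∅→∅
  live n7: {r,u}→{u}
  live n8: {u}→∅
  live n9: ∅→∅

live-out(n5) = ["r", "u"]

Answer: ["r", "u"]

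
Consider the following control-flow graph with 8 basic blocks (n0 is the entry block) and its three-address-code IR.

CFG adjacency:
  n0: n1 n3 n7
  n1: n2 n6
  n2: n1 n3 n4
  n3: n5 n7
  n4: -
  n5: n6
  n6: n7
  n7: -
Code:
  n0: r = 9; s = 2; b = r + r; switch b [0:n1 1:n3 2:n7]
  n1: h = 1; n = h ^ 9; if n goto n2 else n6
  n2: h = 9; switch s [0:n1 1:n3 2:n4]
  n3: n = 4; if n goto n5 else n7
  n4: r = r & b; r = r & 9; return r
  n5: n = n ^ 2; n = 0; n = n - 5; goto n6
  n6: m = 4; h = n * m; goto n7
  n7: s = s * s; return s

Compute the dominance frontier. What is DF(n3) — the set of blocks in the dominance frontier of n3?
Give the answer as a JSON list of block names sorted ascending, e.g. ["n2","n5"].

idom tree: n1←n0 n2←n1 n3←n0 n4←n2 n5←n3 n6←n0 n7←n0
Dom∩ at merges:
  n1: preds {n0,n2}: {n0} ∩ {n0,n1,n2} = {n0}; idom=n0
  n3: preds {n0,n2}: {n0} ∩ {n0,n1,n2} = {n0}; idom=n0
  n6: preds {n1,n5}: {n0,n1} ∩ {n0,n3,n5} = {n0}; idom=n0
  n7: preds {n0,n3,n6}: {n0} ∩ {n0,n3} ∩ {n0,n6} = {n0}; idom=n0

DF derivation:
  join n1 pred n0: · stop@n0
  join n1 pred n2: n2→n1 stop@n0
  join n3 pred n0: · stop@n0
  join n3 pred n2: n2→n1 stop@n0
  join n6 pred n1: n1 stop@n0
  join n6 pred n5: n5→n3 stop@n0
  join n7 pred n0: · stop@n0
  join n7 pred n3: n3 stop@n0
  join n7 pred n6: n6 stop@n0
  n0: DF=∅
  n1: DF={n1,n3,n6}
  n2: DF={n1,n3}
  n3: DF={n6,n7}
  n4: DF=∅
  n5: DF={n6}
  n6: DF={n7}
  n7: DF=∅

DF(n3) = ["n6", "n7"]

Answer: ["n6", "n7"]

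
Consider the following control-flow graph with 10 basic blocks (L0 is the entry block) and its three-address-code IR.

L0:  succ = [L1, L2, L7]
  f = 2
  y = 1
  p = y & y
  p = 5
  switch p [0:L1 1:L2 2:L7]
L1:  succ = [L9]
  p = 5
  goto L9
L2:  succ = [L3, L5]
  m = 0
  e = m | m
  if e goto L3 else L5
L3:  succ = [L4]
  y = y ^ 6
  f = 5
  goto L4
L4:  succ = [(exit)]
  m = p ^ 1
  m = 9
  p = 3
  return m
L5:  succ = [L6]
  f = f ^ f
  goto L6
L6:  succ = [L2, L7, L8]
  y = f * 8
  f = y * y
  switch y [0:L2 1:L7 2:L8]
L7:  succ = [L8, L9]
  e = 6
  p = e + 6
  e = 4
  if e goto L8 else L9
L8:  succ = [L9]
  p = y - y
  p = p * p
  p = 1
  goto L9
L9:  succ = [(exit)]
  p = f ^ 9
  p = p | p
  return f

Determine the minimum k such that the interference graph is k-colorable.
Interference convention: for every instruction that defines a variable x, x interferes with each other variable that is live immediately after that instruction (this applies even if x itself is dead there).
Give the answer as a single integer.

Answer: 4

Analysis:
Per-block:
  L0: {f,p,y} / ∅
  L1: {p} / ∅
  L2: {e,m} / ∅
  L3: {f,y} / {y}
  L4: {m,p} / {p}
  L5: {f} / {f}
  L6: {f,y} / {f}
  L7: {e,p} / ∅
  L8: {p} / {y}
  L9: {p} / {f}

Liveness:
  L0: in=∅ out={f,p,y}
  L1: in={f} out={f}
  L2: in={f,p,y} out={f,p,y}
  L3: in={p,y} out={p}
  L4: in={p} out=∅
  L5: in={f,p} out={f,p}
  L6: in={f,p} out={f,p,y}
  L7: in={f,y} out={f,y}
  L8: in={f,y} out={f}
  L9: in={f} out=∅

Interfere edges:
  e: {f,p,y}
  f: {e,m,p,y}
  m: {f,p,y}
  p: {e,f,m,y}
  y: {e,f,m,p}

Registers:
  {e,f,p,y} pairwise interfere (4-clique) ⇒ χ ≥ 4
  assign e→R3 f→R0 m→R3 p→R1 y→R2 — no edge inside a register ⇒ χ ≤ 4
  χ = 4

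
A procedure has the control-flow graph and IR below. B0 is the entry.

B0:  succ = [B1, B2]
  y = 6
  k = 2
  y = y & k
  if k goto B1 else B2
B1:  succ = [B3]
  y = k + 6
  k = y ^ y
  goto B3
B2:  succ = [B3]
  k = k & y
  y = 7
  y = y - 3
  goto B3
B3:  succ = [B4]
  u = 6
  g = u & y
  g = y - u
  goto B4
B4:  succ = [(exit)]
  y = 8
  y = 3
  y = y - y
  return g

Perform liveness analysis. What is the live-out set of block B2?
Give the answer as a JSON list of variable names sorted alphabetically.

Answer: ["y"]

Derivation:
Block summaries:
  B0 def {k,y} use ∅
  B1 def {k,y} use {k}
  B2 def {k,y} use {k,y}
  B3 def {g,u} use {y}
  B4 def {y} use {g}

Live sets:
  live B0: ∅→{k,y}
  live B1: {k}→{y}
  live B2: {k,y}→{y}
  live B3: {y}→{g}
  live B4: {g}→∅

live-out(B2) = ["y"]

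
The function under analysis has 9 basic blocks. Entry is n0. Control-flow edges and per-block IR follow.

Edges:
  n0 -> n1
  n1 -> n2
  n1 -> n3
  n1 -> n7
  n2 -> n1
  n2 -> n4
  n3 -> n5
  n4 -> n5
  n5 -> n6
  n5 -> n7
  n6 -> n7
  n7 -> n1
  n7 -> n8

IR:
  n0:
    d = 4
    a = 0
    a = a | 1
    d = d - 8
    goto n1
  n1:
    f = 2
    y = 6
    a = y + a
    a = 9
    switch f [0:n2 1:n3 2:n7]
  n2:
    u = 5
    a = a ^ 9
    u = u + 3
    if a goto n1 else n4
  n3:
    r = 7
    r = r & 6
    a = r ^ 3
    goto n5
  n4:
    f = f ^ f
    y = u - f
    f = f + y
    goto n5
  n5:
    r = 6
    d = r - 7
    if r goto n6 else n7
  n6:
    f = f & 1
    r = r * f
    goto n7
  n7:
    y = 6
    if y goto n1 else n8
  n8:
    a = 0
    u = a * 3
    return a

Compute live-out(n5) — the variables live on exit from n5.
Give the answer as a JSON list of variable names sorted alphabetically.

Answer: ["a", "f", "r"]

Analysis:
Block summaries:
  n0: def={a,d} ue=∅
  n1: def={a,f,y} ue={a}
  n2: def={a,u} ue={a}
  n3: def={a,r} ue=∅
  n4: def={f,y} ue={f,u}
  n5: def={d,r} ue=∅
  n6: def={f,r} ue={f,r}
  n7: def={y} ue=∅
  n8: def={a,u} ue=∅

Backward fixpoint:
  live n0: ∅→{a}
  live n1: {a}→{a,f}
  live n2: {a,f}→{a,f,u}
  live n3: {f}→{a,f}
  live n4: {a,f,u}→{a,f}
  live n5: {a,f}→{a,f,r}
  live n6: {a,f,r}→{a}
  live n7: {a}→{a}
  live n8: ∅→∅

live-out(n5) = ["a", "f", "r"]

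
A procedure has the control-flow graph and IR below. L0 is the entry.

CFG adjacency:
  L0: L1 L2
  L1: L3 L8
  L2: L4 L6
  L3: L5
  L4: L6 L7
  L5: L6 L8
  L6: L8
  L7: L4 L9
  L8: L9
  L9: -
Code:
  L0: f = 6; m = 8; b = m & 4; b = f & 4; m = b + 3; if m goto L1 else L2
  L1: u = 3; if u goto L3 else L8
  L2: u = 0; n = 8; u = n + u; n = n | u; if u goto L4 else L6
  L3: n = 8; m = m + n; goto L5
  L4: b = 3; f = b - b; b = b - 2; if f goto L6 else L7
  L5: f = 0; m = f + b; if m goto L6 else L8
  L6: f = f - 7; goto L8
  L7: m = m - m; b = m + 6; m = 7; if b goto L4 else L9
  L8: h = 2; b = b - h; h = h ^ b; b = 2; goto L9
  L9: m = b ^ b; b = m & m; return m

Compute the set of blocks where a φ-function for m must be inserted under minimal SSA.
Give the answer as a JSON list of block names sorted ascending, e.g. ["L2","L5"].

idom tree: L1←L0 L2←L0 L3←L1 L4←L2 L5←L3 L6←L0 L7←L4 L8←L0 L9←L0
Dom at joins:
  L4: preds {L2,L7}: {L0,L2} ∩ {L0,L2,L4,L7} = {L0,L2}; idom=L2
  L6: preds {L2,L4,L5}: {L0,L2} ∩ {L0,L2,L4} ∩ {L0,L1,L3,L5} = {L0}; idom=L0
  L8: preds {L1,L5,L6}: {L0,L1} ∩ {L0,L1,L3,L5} ∩ {L0,L6} = {L0}; idom=L0
  L9: preds {L7,L8}: {L0,L2,L4,L7} ∩ {L0,L8} = {L0}; idom=L0

DF walk-up:
  L4←L2: walk · to L2
  L4←L7: walk L7→L4 to L2
  L6←L2: walk L2 to L0
  L6←L4: walk L4→L2 to L0
  L6←L5: walk L5→L3→L1 to L0
  L8←L1: walk L1 to L0
  L8←L5: walk L5→L3→L1 to L0
  L8←L6: walk L6 to L0
  L9←L7: walk L7→L4→L2 to L0
  L9←L8: walk L8 to L0
  DF(L0)=∅
  DF(L1)={L6,L8}
  DF(L2)={L6,L9}
  DF(L3)={L6,L8}
  DF(L4)={L4,L6,L9}
  DF(L5)={L6,L8}
  DF(L6)={L8}
  DF(L7)={L4,L9}
  DF(L8)={L9}
  DF(L9)=∅

φ for m: defs {L0,L3,L5,L7,L9}
  DF⁺ = {L4,L6,L8,L9}

Answer: ["L4", "L6", "L8", "L9"]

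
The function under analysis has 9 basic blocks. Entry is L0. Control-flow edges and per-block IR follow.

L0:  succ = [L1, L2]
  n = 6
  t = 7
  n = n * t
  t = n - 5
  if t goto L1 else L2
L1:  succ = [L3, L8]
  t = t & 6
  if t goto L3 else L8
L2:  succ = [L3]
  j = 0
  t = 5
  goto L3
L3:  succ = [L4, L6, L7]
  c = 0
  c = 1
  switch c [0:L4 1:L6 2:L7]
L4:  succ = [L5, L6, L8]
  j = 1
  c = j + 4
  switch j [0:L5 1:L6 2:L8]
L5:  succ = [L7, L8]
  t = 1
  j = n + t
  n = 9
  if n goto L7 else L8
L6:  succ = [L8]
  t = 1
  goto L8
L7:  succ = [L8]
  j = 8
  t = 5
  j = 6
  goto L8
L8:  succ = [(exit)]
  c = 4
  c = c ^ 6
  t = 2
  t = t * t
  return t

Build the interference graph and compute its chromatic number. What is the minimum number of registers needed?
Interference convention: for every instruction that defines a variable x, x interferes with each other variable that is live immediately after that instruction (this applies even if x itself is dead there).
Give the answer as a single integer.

Block summaries:
  L0: {n,t} / ∅
  L1: {t} / {t}
  L2: {j,t} / ∅
  L3: {c} / ∅
  L4: {c,j} / ∅
  L5: {j,n,t} / {n}
  L6: {t} / ∅
  L7: {j,t} / ∅
  L8: {c,t} / ∅

Live sets:
  L0 li=∅ lo={n,t}
  L1 li={n,t} lo={n}
  L2 li={n} lo={n}
  L3 li={n} lo={n}
  L4 li={n} lo={n}
  L5 li={n} lo=∅
  L6 li=∅ lo=∅
  L7 li=∅ lo=∅
  L8 li=∅ lo=∅

Conflict graph:
  c: {j,n}
  j: {c,n}
  n: {c,j,t}
  t: {n}

Colouring:
  {c,j,n} pairwise interfere (3-clique) ⇒ χ ≥ 3
  assign c→c1 j→c2 n→c0 t→c1 — no edge inside a register ⇒ χ ≤ 3
  χ = 3

Answer: 3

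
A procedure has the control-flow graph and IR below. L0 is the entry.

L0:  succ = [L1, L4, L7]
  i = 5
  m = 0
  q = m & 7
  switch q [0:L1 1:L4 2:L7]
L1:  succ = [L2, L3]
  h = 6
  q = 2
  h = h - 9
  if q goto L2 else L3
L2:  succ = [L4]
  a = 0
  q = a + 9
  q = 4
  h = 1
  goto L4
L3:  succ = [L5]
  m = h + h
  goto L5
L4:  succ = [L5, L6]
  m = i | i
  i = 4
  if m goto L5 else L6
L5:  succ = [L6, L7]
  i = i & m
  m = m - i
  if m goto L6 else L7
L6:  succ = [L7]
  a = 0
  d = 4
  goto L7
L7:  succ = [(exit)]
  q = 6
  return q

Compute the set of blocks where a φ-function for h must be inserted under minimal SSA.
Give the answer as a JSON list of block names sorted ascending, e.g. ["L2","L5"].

Answer: ["L4", "L5", "L6", "L7"]

Derivation:
idom tree: L1←L0 L2←L1 L3←L1 L4←L0 L5←L0 L6←L0 L7←L0
Join-block Dom:
  L4: preds {L0,L2}: {L0} ∩ {L0,L1,L2} = {L0}; idom=L0
  L5: preds {L3,L4}: {L0,L1,L3} ∩ {L0,L4} = {L0}; idom=L0
  L6: preds {L4,L5}: {L0,L4} ∩ {L0,L5} = {L0}; idom=L0
  L7: preds {L0,L5,L6}: {L0} ∩ {L0,L5} ∩ {L0,L6} = {L0}; idom=L0

DF walk-up:
  join L4 pred L0: · stop@L0
  join L4 pred L2: L2→L1 stop@L0
  join L5 pred L3: L3→L1 stop@L0
  join L5 pred L4: L4 stop@L0
  join L6 pred L4: L4 stop@L0
  join L6 pred L5: L5 stop@L0
  join L7 pred L0: · stop@L0
  join L7 pred L5: L5 stop@L0
  join L7 pred L6: L6 stop@L0
  L0: DF=∅
  L1: DF={L4,L5}
  L2: DF={L4}
  L3: DF={L5}
  L4: DF={L5,L6}
  L5: DF={L6,L7}
  L6: DF={L7}
  L7: DF=∅

φ for h: defs {L1,L2}
  DF⁺ = {L4,L5,L6,L7}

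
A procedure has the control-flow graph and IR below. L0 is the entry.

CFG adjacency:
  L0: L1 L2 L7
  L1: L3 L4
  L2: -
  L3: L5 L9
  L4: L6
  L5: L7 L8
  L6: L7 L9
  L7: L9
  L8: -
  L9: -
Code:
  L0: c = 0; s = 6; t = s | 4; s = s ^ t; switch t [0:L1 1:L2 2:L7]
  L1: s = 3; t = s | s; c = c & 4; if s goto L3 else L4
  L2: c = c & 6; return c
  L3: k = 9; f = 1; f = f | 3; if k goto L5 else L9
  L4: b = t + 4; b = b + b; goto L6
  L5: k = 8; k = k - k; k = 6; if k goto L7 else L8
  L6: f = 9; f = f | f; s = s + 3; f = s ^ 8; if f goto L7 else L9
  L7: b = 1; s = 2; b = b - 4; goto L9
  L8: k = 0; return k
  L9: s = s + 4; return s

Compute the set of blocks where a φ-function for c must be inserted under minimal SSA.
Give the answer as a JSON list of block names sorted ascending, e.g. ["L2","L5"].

Answer: ["L7", "L9"]

Working:
idom tree: L1←L0 L2←L0 L3←L1 L4←L1 L5←L3 L6←L4 L7←L0 L8←L5 L9←L0
Join-block Dom:
  L7: preds {L0,L5,L6}: {L0} ∩ {L0,L1,L3,L5} ∩ {L0,L1,L4,L6} = {L0}; idom=L0
  L9: preds {L3,L6,L7}: {L0,L1,L3} ∩ {L0,L1,L4,L6} ∩ {L0,L7} = {L0}; idom=L0

DF walk-up:
  L7←L0: walk · to L0
  L7←L5: walk L5→L3→L1 to L0
  L7←L6: walk L6→L4→L1 to L0
  L9←L3: walk L3→L1 to L0
  L9←L6: walk L6→L4→L1 to L0
  L9←L7: walk L7 to L0
  L0 → ∅
  L1 → {L7,L9}
  L2 → ∅
  L3 → {L7,L9}
  L4 → {L7,L9}
  L5 → {L7}
  L6 → {L7,L9}
  L7 → {L9}
  L8 → ∅
  L9 → ∅

φ for c: defs {L0,L1,L2}
  DF⁺ = {L7,L9}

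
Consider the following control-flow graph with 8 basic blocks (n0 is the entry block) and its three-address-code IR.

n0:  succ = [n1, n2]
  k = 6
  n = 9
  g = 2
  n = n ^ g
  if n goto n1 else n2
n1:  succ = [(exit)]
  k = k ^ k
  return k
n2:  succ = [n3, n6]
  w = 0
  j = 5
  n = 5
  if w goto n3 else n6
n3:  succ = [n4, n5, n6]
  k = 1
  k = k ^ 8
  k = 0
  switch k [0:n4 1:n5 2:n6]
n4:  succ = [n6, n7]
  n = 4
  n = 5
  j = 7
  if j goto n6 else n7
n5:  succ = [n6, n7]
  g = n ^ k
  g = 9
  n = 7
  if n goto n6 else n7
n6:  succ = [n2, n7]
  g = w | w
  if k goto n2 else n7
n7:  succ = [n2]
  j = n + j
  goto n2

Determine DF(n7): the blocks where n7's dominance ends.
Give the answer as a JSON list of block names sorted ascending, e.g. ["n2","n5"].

idom tree: n1←n0 n2←n0 n3←n2 n4←n3 n5←n3 n6←n2 n7←n2
Dom at joins:
  n2: preds {n0,n6,n7}: {n0} ∩ {n0,n2,n6} ∩ {n0,n2,n7} = {n0}; idom=n0
  n6: preds {n2,n3,n4,n5}: {n0,n2} ∩ {n0,n2,n3} ∩ {n0,n2,n3,n4} ∩ {n0,n2,n3,n5} = {n0,n2}; idom=n2
  n7: preds {n4,n5,n6}: {n0,n2,n3,n4} ∩ {n0,n2,n3,n5} ∩ {n0,n2,n6} = {n0,n2}; idom=n2

DF walk-up:
  join n2 pred n0: · stop@n0
  join n2 pred n6: n6→n2 stop@n0
  join n2 pred n7: n7→n2 stop@n0
  join n6 pred n2: · stop@n2
  join n6 pred n3: n3 stop@n2
  join n6 pred n4: n4→n3 stop@n2
  join n6 pred n5: n5→n3 stop@n2
  join n7 pred n4: n4→n3 stop@n2
  join n7 pred n5: n5→n3 stop@n2
  join n7 pred n6: n6 stop@n2
  n0 → ∅
  n1 → ∅
  n2 → {n2}
  n3 → {n6,n7}
  n4 → {n6,n7}
  n5 → {n6,n7}
  n6 → {n2,n7}
  n7 → {n2}

DF(n7) = ["n2"]

Answer: ["n2"]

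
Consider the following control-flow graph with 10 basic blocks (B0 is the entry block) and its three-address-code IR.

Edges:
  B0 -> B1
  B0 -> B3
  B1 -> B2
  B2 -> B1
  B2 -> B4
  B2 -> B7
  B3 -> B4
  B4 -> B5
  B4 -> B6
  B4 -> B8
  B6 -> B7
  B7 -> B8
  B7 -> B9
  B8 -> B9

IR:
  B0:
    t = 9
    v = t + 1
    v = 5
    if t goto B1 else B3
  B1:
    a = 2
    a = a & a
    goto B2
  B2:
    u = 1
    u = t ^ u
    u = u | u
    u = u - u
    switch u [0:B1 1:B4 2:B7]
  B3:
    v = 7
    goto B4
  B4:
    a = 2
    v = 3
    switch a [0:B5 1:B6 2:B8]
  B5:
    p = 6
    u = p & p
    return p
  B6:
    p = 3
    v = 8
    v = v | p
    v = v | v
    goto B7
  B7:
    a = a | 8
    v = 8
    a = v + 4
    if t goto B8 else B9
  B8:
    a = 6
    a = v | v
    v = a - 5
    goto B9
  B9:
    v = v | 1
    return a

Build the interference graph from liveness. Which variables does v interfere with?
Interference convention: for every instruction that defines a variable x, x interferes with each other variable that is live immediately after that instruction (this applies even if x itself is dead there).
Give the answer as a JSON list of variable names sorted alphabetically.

Answer: ["a", "p", "t"]

Working:
Block summaries:
  B0: def={t,v} ue=∅
  B1: def={a} ue=∅
  B2: def={u} ue={t}
  B3: def={v} ue=∅
  B4: def={a,v} ue=∅
  B5: def={p,u} ue=∅
  B6: def={p,v} ue=∅
  B7: def={a,v} ue={a,t}
  B8: def={a,v} ue={v}
  B9: def={v} ue={a,v}

Live sets:
  B0: in=∅ out={t}
  B1: in={t} out={a,t}
  B2: in={a,t} out={a,t}
  B3: in={t} out={t}
  B4: in={t} out={a,t,v}
  B5: in=∅ out=∅
  B6: in={a,t} out={a,t}
  B7: in={a,t} out={a,v}
  B8: in={v} out={a,v}
  B9: in={a,v} out=∅

Interfere edges:
  a — {p,t,u,v}
  p — {a,t,u,v}
  t — {a,p,u,v}
  u — {a,p,t}
  v — {a,p,t}

N(v) = ["a", "p", "t"]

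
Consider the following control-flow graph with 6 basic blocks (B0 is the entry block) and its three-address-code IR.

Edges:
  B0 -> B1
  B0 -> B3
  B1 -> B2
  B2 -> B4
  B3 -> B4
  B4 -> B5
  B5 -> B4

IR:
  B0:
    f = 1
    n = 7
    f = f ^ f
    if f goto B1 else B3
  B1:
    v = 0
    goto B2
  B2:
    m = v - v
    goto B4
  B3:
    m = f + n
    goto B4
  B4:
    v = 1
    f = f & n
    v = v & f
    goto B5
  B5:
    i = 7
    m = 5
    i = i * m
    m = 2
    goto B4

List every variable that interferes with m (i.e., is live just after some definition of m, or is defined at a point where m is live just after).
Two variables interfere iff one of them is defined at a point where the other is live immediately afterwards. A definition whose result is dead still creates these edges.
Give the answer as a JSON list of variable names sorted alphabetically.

Answer: ["f", "i", "n"]

Working:
Block summaries:
  B0 def {f,n} use ∅
  B1 def {v} use ∅
  B2 def {m} use {v}
  B3 def {m} use {f,n}
  B4 def {f,v} use {f,n}
  B5 def {i,m} use ∅

Backward fixpoint:
  B0: in=∅ out={f,n}
  B1: in={f,n} out={f,n,v}
  B2: in={f,n,v} out={f,n}
  B3: in={f,n} out={f,n}
  B4: in={f,n} out={f,n}
  B5: in={f,n} out={f,n}

Interfere edges:
  f: {i,m,n,v}
  i: {f,m,n}
  m: {f,i,n}
  n: {f,i,m,v}
  v: {f,n}

N(m) = ["f", "i", "n"]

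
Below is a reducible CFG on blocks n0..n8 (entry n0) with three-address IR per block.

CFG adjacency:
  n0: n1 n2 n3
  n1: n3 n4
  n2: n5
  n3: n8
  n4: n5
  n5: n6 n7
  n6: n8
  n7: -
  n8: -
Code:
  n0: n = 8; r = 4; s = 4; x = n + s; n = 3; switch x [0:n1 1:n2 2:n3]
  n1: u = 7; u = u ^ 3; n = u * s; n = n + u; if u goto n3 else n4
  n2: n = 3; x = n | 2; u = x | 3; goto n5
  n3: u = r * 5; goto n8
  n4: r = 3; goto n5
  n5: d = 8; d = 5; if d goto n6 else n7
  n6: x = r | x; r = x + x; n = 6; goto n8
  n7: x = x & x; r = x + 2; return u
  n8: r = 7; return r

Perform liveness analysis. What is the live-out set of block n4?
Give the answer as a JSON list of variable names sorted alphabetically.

Block summaries:
  n0: {n,r,s,x} / ∅
  n1: {n,u} / {s}
  n2: {n,u,x} / ∅
  n3: {u} / {r}
  n4: {r} / ∅
  n5: {d} / ∅
  n6: {n,r,x} / {r,x}
  n7: {r,x} / {u,x}
  n8: {r} / ∅

Liveness:
  live n0: ∅→{r,s,x}
  live n1: {r,s,x}→{r,u,x}
  live n2: {r}→{r,u,x}
  live n3: {r}→∅
  live n4: {u,x}→{r,u,x}
  live n5: {r,u,x}→{r,u,x}
  live n6: {r,x}→∅
  live n7: {u,x}→∅
  live n8: ∅→∅

live-out(n4) = ["r", "u", "x"]

Answer: ["r", "u", "x"]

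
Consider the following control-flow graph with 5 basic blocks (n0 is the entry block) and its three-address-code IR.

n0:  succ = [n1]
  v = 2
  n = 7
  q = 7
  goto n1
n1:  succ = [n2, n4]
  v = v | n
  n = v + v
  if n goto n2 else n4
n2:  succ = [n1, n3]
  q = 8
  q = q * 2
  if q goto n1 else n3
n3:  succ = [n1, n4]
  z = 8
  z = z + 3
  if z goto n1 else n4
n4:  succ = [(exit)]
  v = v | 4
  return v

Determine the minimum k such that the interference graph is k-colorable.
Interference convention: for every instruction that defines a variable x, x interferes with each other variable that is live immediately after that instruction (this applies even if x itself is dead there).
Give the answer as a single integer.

Answer: 3

Analysis:
def/use:
  n0 def {n,q,v} use ∅
  n1 def {n,v} use {n,v}
  n2 def {q} use ∅
  n3 def {z} use ∅
  n4 def {v} use {v}

Live sets:
  n0 li=∅ lo={n,v}
  n1 li={n,v} lo={n,v}
  n2 li={n,v} lo={n,v}
  n3 li={n,v} lo={n,v}
  n4 li={v} lo=∅

Interference:
  n↔{q,v,z}
  q↔{n,v}
  v↔{n,q,z}
  z↔{n,v}

Registers:
  clique {n,q,v} ⇒ need ≥ 3
  3-colouring: c0={n}  c1={v}  c2={q,z}
  χ = 3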